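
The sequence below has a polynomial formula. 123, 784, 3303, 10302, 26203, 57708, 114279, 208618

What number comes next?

Δ: 661, 2519, 6999, 15901, 31505, 56571, 94339
Δ²: 1858, 4480, 8902, 15604, 25066, 37768
Δ³: 2622, 4422, 6702, 9462, 12702
Δ⁴: 1800, 2280, 2760, 3240
Δ⁵: 480, 480, 480
Constant fifth difference = 480, so extend:
3240 + 480 = 3720;  12702 + 3720 = 16422;  37768 + 16422 = 54190;  94339 + 54190 = 148529;  208618 + 148529 = 357147

357147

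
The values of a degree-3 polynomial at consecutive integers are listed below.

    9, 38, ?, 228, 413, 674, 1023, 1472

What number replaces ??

107

Using the last 5 terms:
First differences: 185  261  349  449
Second differences: 76  88  100
Third differences: 12  12
Constant third difference = 12.
Extend backward: 76 − 12 = 64;  185 − 64 = 121;  228 − 121 = 107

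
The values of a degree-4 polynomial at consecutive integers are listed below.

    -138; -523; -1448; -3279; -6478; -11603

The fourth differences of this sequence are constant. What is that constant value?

-96

D1: -385, -925, -1831, -3199, -5125
D2: -540, -906, -1368, -1926
D3: -366, -462, -558
D4: -96, -96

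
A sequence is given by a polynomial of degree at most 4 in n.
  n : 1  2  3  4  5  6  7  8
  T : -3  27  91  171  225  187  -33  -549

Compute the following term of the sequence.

First differences: 30 , 64 , 80 , 54 , -38 , -220 , -516
Second differences: 34 , 16 , -26 , -92 , -182 , -296
Third differences: -18 , -42 , -66 , -90 , -114
Fourth differences: -24 , -24 , -24 , -24
Constant fourth difference = -24, so extend:
-114 − 24 = -138;  -296 − 138 = -434;  -516 − 434 = -950;  -549 − 950 = -1499

-1499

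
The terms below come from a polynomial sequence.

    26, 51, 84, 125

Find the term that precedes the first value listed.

9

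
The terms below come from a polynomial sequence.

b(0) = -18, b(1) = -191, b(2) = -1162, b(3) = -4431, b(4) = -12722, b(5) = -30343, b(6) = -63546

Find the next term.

-120887

-173, -971, -3269, -8291, -17621, -33203
-798, -2298, -5022, -9330, -15582
-1500, -2724, -4308, -6252
-1224, -1584, -1944
-360, -360
Fifth differences constant at -360.
-1944 − 360 = -2304;  -6252 − 2304 = -8556;  -15582 − 8556 = -24138;  -33203 − 24138 = -57341;  -63546 − 57341 = -120887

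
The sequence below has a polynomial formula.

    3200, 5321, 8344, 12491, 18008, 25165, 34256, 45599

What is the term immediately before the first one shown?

1783

First differences: 2121, 3023, 4147, 5517, 7157, 9091, 11343
Second differences: 902, 1124, 1370, 1640, 1934, 2252
Third differences: 222, 246, 270, 294, 318
Fourth differences: 24, 24, 24, 24
The fourth differences are constant at 24.
Work back: 222 − 24 = 198;  902 − 198 = 704;  2121 − 704 = 1417;  3200 − 1417 = 1783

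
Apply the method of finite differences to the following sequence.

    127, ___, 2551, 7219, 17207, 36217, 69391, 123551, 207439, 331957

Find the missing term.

Using the last 8 terms:
First differences: 4668  9988  19010  33174  54160  83888  124518
Second differences: 5320  9022  14164  20986  29728  40630
Third differences: 3702  5142  6822  8742  10902
Fourth differences: 1440  1680  1920  2160
Fifth differences: 240  240  240
Constant fifth difference = 240.
Extend backward: 1440 − 240 = 1200;  3702 − 1200 = 2502;  5320 − 2502 = 2818;  4668 − 2818 = 1850;  2551 − 1850 = 701

701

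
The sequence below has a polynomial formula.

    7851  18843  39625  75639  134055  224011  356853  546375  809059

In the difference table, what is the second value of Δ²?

15232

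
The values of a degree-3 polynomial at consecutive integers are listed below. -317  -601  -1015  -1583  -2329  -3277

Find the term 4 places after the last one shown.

Δ: -284 , -414 , -568 , -746 , -948
Δ²: -130 , -154 , -178 , -202
Δ³: -24 , -24 , -24
Third differences constant at -24.
-202 − 24 = -226;  -948 − 226 = -1174;  -3277 − 1174 = -4451
-226 − 24 = -250;  -1174 − 250 = -1424;  -4451 − 1424 = -5875
-250 − 24 = -274;  -1424 − 274 = -1698;  -5875 − 1698 = -7573
-274 − 24 = -298;  -1698 − 298 = -1996;  -7573 − 1996 = -9569

-9569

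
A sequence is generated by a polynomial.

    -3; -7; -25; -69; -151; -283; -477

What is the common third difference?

-12

D1: -4, -18, -44, -82, -132, -194
D2: -14, -26, -38, -50, -62
D3: -12, -12, -12, -12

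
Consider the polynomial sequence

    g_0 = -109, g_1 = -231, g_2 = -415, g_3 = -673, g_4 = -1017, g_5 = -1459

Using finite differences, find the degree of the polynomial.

3

-122, -184, -258, -344, -442
-62, -74, -86, -98
-12, -12, -12
The third differences are constant, so the polynomial has degree 3.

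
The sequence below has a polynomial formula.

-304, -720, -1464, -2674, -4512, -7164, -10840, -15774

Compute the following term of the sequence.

-22224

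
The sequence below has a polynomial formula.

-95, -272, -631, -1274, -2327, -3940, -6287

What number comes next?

-177  -359  -643  -1053  -1613  -2347
-182  -284  -410  -560  -734
-102  -126  -150  -174
-24  -24  -24
Constant fourth difference = -24, so extend:
-174 − 24 = -198;  -734 − 198 = -932;  -2347 − 932 = -3279;  -6287 − 3279 = -9566

-9566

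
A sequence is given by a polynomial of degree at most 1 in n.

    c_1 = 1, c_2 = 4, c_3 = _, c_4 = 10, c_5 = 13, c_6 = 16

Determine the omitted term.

Using the last 3 terms:
D1: 3, 3
Constant first difference = 3.
Extend backward: 10 − 3 = 7

7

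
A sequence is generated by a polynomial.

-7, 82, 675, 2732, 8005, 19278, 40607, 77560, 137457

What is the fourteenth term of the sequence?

89, 593, 2057, 5273, 11273, 21329, 36953, 59897
504, 1464, 3216, 6000, 10056, 15624, 22944
960, 1752, 2784, 4056, 5568, 7320
792, 1032, 1272, 1512, 1752
240, 240, 240, 240
Fifth differences constant at 240.
1752 + 240 = 1992;  7320 + 1992 = 9312;  22944 + 9312 = 32256;  59897 + 32256 = 92153;  137457 + 92153 = 229610
1992 + 240 = 2232;  9312 + 2232 = 11544;  32256 + 11544 = 43800;  92153 + 43800 = 135953;  229610 + 135953 = 365563
2232 + 240 = 2472;  11544 + 2472 = 14016;  43800 + 14016 = 57816;  135953 + 57816 = 193769;  365563 + 193769 = 559332
2472 + 240 = 2712;  14016 + 2712 = 16728;  57816 + 16728 = 74544;  193769 + 74544 = 268313;  559332 + 268313 = 827645
2712 + 240 = 2952;  16728 + 2952 = 19680;  74544 + 19680 = 94224;  268313 + 94224 = 362537;  827645 + 362537 = 1190182

1190182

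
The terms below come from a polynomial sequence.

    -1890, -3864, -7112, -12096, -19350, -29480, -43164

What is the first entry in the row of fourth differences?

First differences: -1974, -3248, -4984, -7254, -10130, -13684
Second differences: -1274, -1736, -2270, -2876, -3554
Third differences: -462, -534, -606, -678
Fourth differences: -72, -72, -72

-72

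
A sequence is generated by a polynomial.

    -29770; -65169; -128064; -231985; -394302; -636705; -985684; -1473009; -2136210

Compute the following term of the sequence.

-3019057

-35399, -62895, -103921, -162317, -242403, -348979, -487325, -663201
-27496, -41026, -58396, -80086, -106576, -138346, -175876
-13530, -17370, -21690, -26490, -31770, -37530
-3840, -4320, -4800, -5280, -5760
-480, -480, -480, -480
The fifth differences are constant (-480).
-5760 − 480 = -6240;  -37530 − 6240 = -43770;  -175876 − 43770 = -219646;  -663201 − 219646 = -882847;  -2136210 − 882847 = -3019057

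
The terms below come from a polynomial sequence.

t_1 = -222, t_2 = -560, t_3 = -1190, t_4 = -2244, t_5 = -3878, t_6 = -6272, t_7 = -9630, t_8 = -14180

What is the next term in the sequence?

-20174

D1: -338  -630  -1054  -1634  -2394  -3358  -4550
D2: -292  -424  -580  -760  -964  -1192
D3: -132  -156  -180  -204  -228
D4: -24  -24  -24  -24
Fourth differences constant at -24.
-228 − 24 = -252;  -1192 − 252 = -1444;  -4550 − 1444 = -5994;  -14180 − 5994 = -20174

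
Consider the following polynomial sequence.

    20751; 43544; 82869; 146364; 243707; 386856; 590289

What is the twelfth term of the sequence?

3225084

D1: 22793, 39325, 63495, 97343, 143149, 203433
D2: 16532, 24170, 33848, 45806, 60284
D3: 7638, 9678, 11958, 14478
D4: 2040, 2280, 2520
D5: 240, 240
The fifth differences are constant (240).
2520 + 240 = 2760;  14478 + 2760 = 17238;  60284 + 17238 = 77522;  203433 + 77522 = 280955;  590289 + 280955 = 871244
2760 + 240 = 3000;  17238 + 3000 = 20238;  77522 + 20238 = 97760;  280955 + 97760 = 378715;  871244 + 378715 = 1249959
3000 + 240 = 3240;  20238 + 3240 = 23478;  97760 + 23478 = 121238;  378715 + 121238 = 499953;  1249959 + 499953 = 1749912
3240 + 240 = 3480;  23478 + 3480 = 26958;  121238 + 26958 = 148196;  499953 + 148196 = 648149;  1749912 + 648149 = 2398061
3480 + 240 = 3720;  26958 + 3720 = 30678;  148196 + 30678 = 178874;  648149 + 178874 = 827023;  2398061 + 827023 = 3225084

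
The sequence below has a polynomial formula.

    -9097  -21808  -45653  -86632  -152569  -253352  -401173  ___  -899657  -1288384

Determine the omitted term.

-610768

Using the first 7 terms:
Δ: -12711  -23845  -40979  -65937  -100783  -147821
Δ²: -11134  -17134  -24958  -34846  -47038
Δ³: -6000  -7824  -9888  -12192
Δ⁴: -1824  -2064  -2304
Δ⁵: -240  -240
Constant fifth difference = -240.
Extend forward: -2304 − 240 = -2544;  -12192 − 2544 = -14736;  -47038 − 14736 = -61774;  -147821 − 61774 = -209595;  -401173 − 209595 = -610768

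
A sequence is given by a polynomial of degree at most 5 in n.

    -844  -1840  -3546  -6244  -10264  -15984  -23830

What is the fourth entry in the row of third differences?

-426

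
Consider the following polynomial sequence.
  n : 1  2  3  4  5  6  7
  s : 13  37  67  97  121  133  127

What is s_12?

-383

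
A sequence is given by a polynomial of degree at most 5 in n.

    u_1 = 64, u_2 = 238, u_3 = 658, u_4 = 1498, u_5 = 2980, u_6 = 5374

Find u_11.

First differences: 174  420  840  1482  2394
Second differences: 246  420  642  912
Third differences: 174  222  270
Fourth differences: 48  48
Constant fourth difference = 48, so extend:
270 + 48 = 318;  912 + 318 = 1230;  2394 + 1230 = 3624;  5374 + 3624 = 8998
318 + 48 = 366;  1230 + 366 = 1596;  3624 + 1596 = 5220;  8998 + 5220 = 14218
366 + 48 = 414;  1596 + 414 = 2010;  5220 + 2010 = 7230;  14218 + 7230 = 21448
414 + 48 = 462;  2010 + 462 = 2472;  7230 + 2472 = 9702;  21448 + 9702 = 31150
462 + 48 = 510;  2472 + 510 = 2982;  9702 + 2982 = 12684;  31150 + 12684 = 43834

43834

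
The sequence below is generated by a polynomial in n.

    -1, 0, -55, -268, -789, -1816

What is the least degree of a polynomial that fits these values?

4

D1: 1, -55, -213, -521, -1027
D2: -56, -158, -308, -506
D3: -102, -150, -198
D4: -48, -48
The fourth differences are constant, so the polynomial has degree 4.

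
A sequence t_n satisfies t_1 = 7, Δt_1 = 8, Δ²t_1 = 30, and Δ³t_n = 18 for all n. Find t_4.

139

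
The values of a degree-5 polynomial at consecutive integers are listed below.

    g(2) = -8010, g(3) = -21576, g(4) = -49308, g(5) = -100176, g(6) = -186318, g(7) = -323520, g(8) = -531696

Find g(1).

-2328

First differences: -13566, -27732, -50868, -86142, -137202, -208176
Second differences: -14166, -23136, -35274, -51060, -70974
Third differences: -8970, -12138, -15786, -19914
Fourth differences: -3168, -3648, -4128
Fifth differences: -480, -480
The fifth differences are constant at -480.
Work back: -3168 + 480 = -2688;  -8970 + 2688 = -6282;  -14166 + 6282 = -7884;  -13566 + 7884 = -5682;  -8010 + 5682 = -2328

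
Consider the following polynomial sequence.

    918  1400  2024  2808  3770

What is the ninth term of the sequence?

9758

D1: 482, 624, 784, 962
D2: 142, 160, 178
D3: 18, 18
Constant third difference = 18, so extend:
178 + 18 = 196;  962 + 196 = 1158;  3770 + 1158 = 4928
196 + 18 = 214;  1158 + 214 = 1372;  4928 + 1372 = 6300
214 + 18 = 232;  1372 + 232 = 1604;  6300 + 1604 = 7904
232 + 18 = 250;  1604 + 250 = 1854;  7904 + 1854 = 9758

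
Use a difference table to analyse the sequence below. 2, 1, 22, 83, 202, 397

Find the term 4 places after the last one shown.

Δ: -1 , 21 , 61 , 119 , 195
Δ²: 22 , 40 , 58 , 76
Δ³: 18 , 18 , 18
Constant third difference = 18, so extend:
76 + 18 = 94;  195 + 94 = 289;  397 + 289 = 686
94 + 18 = 112;  289 + 112 = 401;  686 + 401 = 1087
112 + 18 = 130;  401 + 130 = 531;  1087 + 531 = 1618
130 + 18 = 148;  531 + 148 = 679;  1618 + 679 = 2297

2297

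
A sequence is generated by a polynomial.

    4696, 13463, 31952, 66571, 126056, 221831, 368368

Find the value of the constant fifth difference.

D1: 8767, 18489, 34619, 59485, 95775, 146537
D2: 9722, 16130, 24866, 36290, 50762
D3: 6408, 8736, 11424, 14472
D4: 2328, 2688, 3048
D5: 360, 360

360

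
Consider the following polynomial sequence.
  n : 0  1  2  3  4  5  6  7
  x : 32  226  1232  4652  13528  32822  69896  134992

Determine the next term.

194, 1006, 3420, 8876, 19294, 37074, 65096
812, 2414, 5456, 10418, 17780, 28022
1602, 3042, 4962, 7362, 10242
1440, 1920, 2400, 2880
480, 480, 480
Constant fifth difference = 480, so extend:
2880 + 480 = 3360;  10242 + 3360 = 13602;  28022 + 13602 = 41624;  65096 + 41624 = 106720;  134992 + 106720 = 241712

241712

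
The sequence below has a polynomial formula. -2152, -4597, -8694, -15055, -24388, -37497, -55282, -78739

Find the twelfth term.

-252567

-2445, -4097, -6361, -9333, -13109, -17785, -23457
-1652, -2264, -2972, -3776, -4676, -5672
-612, -708, -804, -900, -996
-96, -96, -96, -96
The fourth differences are constant (-96).
-996 − 96 = -1092;  -5672 − 1092 = -6764;  -23457 − 6764 = -30221;  -78739 − 30221 = -108960
-1092 − 96 = -1188;  -6764 − 1188 = -7952;  -30221 − 7952 = -38173;  -108960 − 38173 = -147133
-1188 − 96 = -1284;  -7952 − 1284 = -9236;  -38173 − 9236 = -47409;  -147133 − 47409 = -194542
-1284 − 96 = -1380;  -9236 − 1380 = -10616;  -47409 − 10616 = -58025;  -194542 − 58025 = -252567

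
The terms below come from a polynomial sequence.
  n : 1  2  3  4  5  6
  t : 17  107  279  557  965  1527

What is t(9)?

4377

90  172  278  408  562
82  106  130  154
24  24  24
Constant third difference = 24, so extend:
154 + 24 = 178;  562 + 178 = 740;  1527 + 740 = 2267
178 + 24 = 202;  740 + 202 = 942;  2267 + 942 = 3209
202 + 24 = 226;  942 + 226 = 1168;  3209 + 1168 = 4377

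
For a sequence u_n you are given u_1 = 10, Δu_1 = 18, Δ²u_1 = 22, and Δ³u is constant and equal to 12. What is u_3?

68

Build the table forward from the leading diagonal:
D3: 12, 12, 12
D2: 22, 34, 46
D1: 18, 40, 74
u: 10, 28, 68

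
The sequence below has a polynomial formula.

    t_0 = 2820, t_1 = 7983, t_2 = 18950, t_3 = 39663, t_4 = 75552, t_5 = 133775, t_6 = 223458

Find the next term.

355935

D1: 5163  10967  20713  35889  58223  89683
D2: 5804  9746  15176  22334  31460
D3: 3942  5430  7158  9126
D4: 1488  1728  1968
D5: 240  240
Constant fifth difference = 240, so extend:
1968 + 240 = 2208;  9126 + 2208 = 11334;  31460 + 11334 = 42794;  89683 + 42794 = 132477;  223458 + 132477 = 355935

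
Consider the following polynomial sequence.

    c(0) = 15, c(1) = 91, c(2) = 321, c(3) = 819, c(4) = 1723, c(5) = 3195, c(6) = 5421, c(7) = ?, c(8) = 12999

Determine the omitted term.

8611

Using the first 7 terms:
D1: 76, 230, 498, 904, 1472, 2226
D2: 154, 268, 406, 568, 754
D3: 114, 138, 162, 186
D4: 24, 24, 24
Constant fourth difference = 24.
Extend forward: 186 + 24 = 210;  754 + 210 = 964;  2226 + 964 = 3190;  5421 + 3190 = 8611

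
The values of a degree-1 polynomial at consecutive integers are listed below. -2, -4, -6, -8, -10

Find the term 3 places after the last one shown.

D1: -2, -2, -2, -2
The first differences are constant (-2).
-10 − 2 = -12
-12 − 2 = -14
-14 − 2 = -16

-16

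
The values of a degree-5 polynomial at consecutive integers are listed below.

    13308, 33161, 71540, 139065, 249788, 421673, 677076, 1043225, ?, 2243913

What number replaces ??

1552700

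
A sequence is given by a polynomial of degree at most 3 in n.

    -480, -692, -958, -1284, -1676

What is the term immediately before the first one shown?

First differences: -212  -266  -326  -392
Second differences: -54  -60  -66
Third differences: -6  -6
The third differences are constant at -6.
Work back: -54 + 6 = -48;  -212 + 48 = -164;  -480 + 164 = -316

-316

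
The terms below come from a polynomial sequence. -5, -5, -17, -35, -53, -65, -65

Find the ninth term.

-5

0, -12, -18, -18, -12, 0
-12, -6, 0, 6, 12
6, 6, 6, 6
Third differences constant at 6.
12 + 6 = 18;  0 + 18 = 18;  -65 + 18 = -47
18 + 6 = 24;  18 + 24 = 42;  -47 + 42 = -5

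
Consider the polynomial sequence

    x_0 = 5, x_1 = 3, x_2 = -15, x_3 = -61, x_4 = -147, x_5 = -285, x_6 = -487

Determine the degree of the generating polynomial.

-2, -18, -46, -86, -138, -202
-16, -28, -40, -52, -64
-12, -12, -12, -12
The third differences are constant, so the polynomial has degree 3.

3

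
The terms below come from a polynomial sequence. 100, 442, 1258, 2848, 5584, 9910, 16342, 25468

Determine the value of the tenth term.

342, 816, 1590, 2736, 4326, 6432, 9126
474, 774, 1146, 1590, 2106, 2694
300, 372, 444, 516, 588
72, 72, 72, 72
The fourth differences are constant (72).
588 + 72 = 660;  2694 + 660 = 3354;  9126 + 3354 = 12480;  25468 + 12480 = 37948
660 + 72 = 732;  3354 + 732 = 4086;  12480 + 4086 = 16566;  37948 + 16566 = 54514

54514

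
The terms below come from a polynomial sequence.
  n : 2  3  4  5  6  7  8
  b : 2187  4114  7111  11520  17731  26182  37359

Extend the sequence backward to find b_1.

Δ: 1927, 2997, 4409, 6211, 8451, 11177
Δ²: 1070, 1412, 1802, 2240, 2726
Δ³: 342, 390, 438, 486
Δ⁴: 48, 48, 48
The fourth differences are constant at 48.
Work back: 342 − 48 = 294;  1070 − 294 = 776;  1927 − 776 = 1151;  2187 − 1151 = 1036

1036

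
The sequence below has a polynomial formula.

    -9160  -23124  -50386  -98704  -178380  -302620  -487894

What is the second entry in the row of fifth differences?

-360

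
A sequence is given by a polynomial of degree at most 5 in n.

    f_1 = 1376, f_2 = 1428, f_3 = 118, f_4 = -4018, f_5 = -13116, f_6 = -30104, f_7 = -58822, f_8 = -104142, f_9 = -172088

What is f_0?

874

52, -1310, -4136, -9098, -16988, -28718, -45320, -67946
-1362, -2826, -4962, -7890, -11730, -16602, -22626
-1464, -2136, -2928, -3840, -4872, -6024
-672, -792, -912, -1032, -1152
-120, -120, -120, -120
The fifth differences are constant at -120.
Work back: -672 + 120 = -552;  -1464 + 552 = -912;  -1362 + 912 = -450;  52 + 450 = 502;  1376 − 502 = 874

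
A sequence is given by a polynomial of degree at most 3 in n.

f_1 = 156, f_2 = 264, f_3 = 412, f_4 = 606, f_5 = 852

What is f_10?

Δ: 108, 148, 194, 246
Δ²: 40, 46, 52
Δ³: 6, 6
Constant third difference = 6, so extend:
52 + 6 = 58;  246 + 58 = 304;  852 + 304 = 1156
58 + 6 = 64;  304 + 64 = 368;  1156 + 368 = 1524
64 + 6 = 70;  368 + 70 = 438;  1524 + 438 = 1962
70 + 6 = 76;  438 + 76 = 514;  1962 + 514 = 2476
76 + 6 = 82;  514 + 82 = 596;  2476 + 596 = 3072

3072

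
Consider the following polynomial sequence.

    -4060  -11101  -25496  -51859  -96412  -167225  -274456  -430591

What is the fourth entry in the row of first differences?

First differences: -7041, -14395, -26363, -44553, -70813, -107231, -156135
Second differences: -7354, -11968, -18190, -26260, -36418, -48904
Third differences: -4614, -6222, -8070, -10158, -12486
Fourth differences: -1608, -1848, -2088, -2328
Fifth differences: -240, -240, -240

-44553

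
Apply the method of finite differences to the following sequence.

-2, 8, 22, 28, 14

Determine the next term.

10, 14, 6, -14
4, -8, -20
-12, -12
Third differences constant at -12.
-20 − 12 = -32;  -14 − 32 = -46;  14 − 46 = -32

-32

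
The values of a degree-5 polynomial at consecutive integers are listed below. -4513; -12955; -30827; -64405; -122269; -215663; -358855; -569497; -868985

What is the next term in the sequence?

-8442  -17872  -33578  -57864  -93394  -143192  -210642  -299488
-9430  -15706  -24286  -35530  -49798  -67450  -88846
-6276  -8580  -11244  -14268  -17652  -21396
-2304  -2664  -3024  -3384  -3744
-360  -360  -360  -360
Constant fifth difference = -360, so extend:
-3744 − 360 = -4104;  -21396 − 4104 = -25500;  -88846 − 25500 = -114346;  -299488 − 114346 = -413834;  -868985 − 413834 = -1282819

-1282819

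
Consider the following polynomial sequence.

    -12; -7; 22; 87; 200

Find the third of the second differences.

Δ: 5, 29, 65, 113
Δ²: 24, 36, 48
Δ³: 12, 12

48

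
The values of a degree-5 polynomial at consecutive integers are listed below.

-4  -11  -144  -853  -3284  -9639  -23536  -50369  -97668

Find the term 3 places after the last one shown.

-477261

Δ: -7  -133  -709  -2431  -6355  -13897  -26833  -47299
Δ²: -126  -576  -1722  -3924  -7542  -12936  -20466
Δ³: -450  -1146  -2202  -3618  -5394  -7530
Δ⁴: -696  -1056  -1416  -1776  -2136
Δ⁵: -360  -360  -360  -360
The fifth differences are constant (-360).
-2136 − 360 = -2496;  -7530 − 2496 = -10026;  -20466 − 10026 = -30492;  -47299 − 30492 = -77791;  -97668 − 77791 = -175459
-2496 − 360 = -2856;  -10026 − 2856 = -12882;  -30492 − 12882 = -43374;  -77791 − 43374 = -121165;  -175459 − 121165 = -296624
-2856 − 360 = -3216;  -12882 − 3216 = -16098;  -43374 − 16098 = -59472;  -121165 − 59472 = -180637;  -296624 − 180637 = -477261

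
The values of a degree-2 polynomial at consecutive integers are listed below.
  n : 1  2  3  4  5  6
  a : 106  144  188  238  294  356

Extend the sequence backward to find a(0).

74

D1: 38  44  50  56  62
D2: 6  6  6  6
The second differences are constant at 6.
Work back: 38 − 6 = 32;  106 − 32 = 74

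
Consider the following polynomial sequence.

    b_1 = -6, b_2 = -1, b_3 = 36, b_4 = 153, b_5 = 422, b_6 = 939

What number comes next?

Δ: 5 , 37 , 117 , 269 , 517
Δ²: 32 , 80 , 152 , 248
Δ³: 48 , 72 , 96
Δ⁴: 24 , 24
Constant fourth difference = 24, so extend:
96 + 24 = 120;  248 + 120 = 368;  517 + 368 = 885;  939 + 885 = 1824

1824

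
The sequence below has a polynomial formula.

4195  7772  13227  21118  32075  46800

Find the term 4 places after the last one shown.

Δ: 3577, 5455, 7891, 10957, 14725
Δ²: 1878, 2436, 3066, 3768
Δ³: 558, 630, 702
Δ⁴: 72, 72
Constant fourth difference = 72, so extend:
702 + 72 = 774;  3768 + 774 = 4542;  14725 + 4542 = 19267;  46800 + 19267 = 66067
774 + 72 = 846;  4542 + 846 = 5388;  19267 + 5388 = 24655;  66067 + 24655 = 90722
846 + 72 = 918;  5388 + 918 = 6306;  24655 + 6306 = 30961;  90722 + 30961 = 121683
918 + 72 = 990;  6306 + 990 = 7296;  30961 + 7296 = 38257;  121683 + 38257 = 159940

159940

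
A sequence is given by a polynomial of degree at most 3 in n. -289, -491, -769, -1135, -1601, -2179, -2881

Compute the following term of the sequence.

-3719

-202, -278, -366, -466, -578, -702
-76, -88, -100, -112, -124
-12, -12, -12, -12
Third differences constant at -12.
-124 − 12 = -136;  -702 − 136 = -838;  -2881 − 838 = -3719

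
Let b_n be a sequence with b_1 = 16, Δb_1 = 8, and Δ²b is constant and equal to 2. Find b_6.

Build the table forward from the leading diagonal:
D2: 2  2  2  2  2  2
D1: 8  10  12  14  16  18
b: 16  24  34  46  60  76

76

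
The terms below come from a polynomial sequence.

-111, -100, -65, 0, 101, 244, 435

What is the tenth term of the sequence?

Δ: 11, 35, 65, 101, 143, 191
Δ²: 24, 30, 36, 42, 48
Δ³: 6, 6, 6, 6
Constant third difference = 6, so extend:
48 + 6 = 54;  191 + 54 = 245;  435 + 245 = 680
54 + 6 = 60;  245 + 60 = 305;  680 + 305 = 985
60 + 6 = 66;  305 + 66 = 371;  985 + 371 = 1356

1356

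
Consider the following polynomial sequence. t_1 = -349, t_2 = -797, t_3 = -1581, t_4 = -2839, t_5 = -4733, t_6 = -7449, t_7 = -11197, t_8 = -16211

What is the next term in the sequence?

D1: -448 , -784 , -1258 , -1894 , -2716 , -3748 , -5014
D2: -336 , -474 , -636 , -822 , -1032 , -1266
D3: -138 , -162 , -186 , -210 , -234
D4: -24 , -24 , -24 , -24
The fourth differences are constant (-24).
-234 − 24 = -258;  -1266 − 258 = -1524;  -5014 − 1524 = -6538;  -16211 − 6538 = -22749

-22749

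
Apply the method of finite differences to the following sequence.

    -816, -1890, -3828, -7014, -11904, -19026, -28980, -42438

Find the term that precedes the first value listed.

-294

D1: -1074, -1938, -3186, -4890, -7122, -9954, -13458
D2: -864, -1248, -1704, -2232, -2832, -3504
D3: -384, -456, -528, -600, -672
D4: -72, -72, -72, -72
The fourth differences are constant at -72.
Work back: -384 + 72 = -312;  -864 + 312 = -552;  -1074 + 552 = -522;  -816 + 522 = -294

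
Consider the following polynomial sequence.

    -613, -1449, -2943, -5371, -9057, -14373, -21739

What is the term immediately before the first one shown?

-207

D1: -836  -1494  -2428  -3686  -5316  -7366
D2: -658  -934  -1258  -1630  -2050
D3: -276  -324  -372  -420
D4: -48  -48  -48
The fourth differences are constant at -48.
Work back: -276 + 48 = -228;  -658 + 228 = -430;  -836 + 430 = -406;  -613 + 406 = -207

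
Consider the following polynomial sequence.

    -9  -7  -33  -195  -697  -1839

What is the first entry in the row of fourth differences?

First differences: 2, -26, -162, -502, -1142
Second differences: -28, -136, -340, -640
Third differences: -108, -204, -300
Fourth differences: -96, -96

-96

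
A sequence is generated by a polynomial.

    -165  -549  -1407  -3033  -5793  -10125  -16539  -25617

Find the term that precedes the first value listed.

-33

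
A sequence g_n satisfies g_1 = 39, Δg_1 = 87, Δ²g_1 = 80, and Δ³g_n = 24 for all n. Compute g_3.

293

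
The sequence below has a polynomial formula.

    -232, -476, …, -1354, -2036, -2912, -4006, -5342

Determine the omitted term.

Using the last 5 terms:
D1: -682, -876, -1094, -1336
D2: -194, -218, -242
D3: -24, -24
Constant third difference = -24.
Extend backward: -194 + 24 = -170;  -682 + 170 = -512;  -1354 + 512 = -842

-842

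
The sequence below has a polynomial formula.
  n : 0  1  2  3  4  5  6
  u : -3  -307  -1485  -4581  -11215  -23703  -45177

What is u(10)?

-304, -1178, -3096, -6634, -12488, -21474
-874, -1918, -3538, -5854, -8986
-1044, -1620, -2316, -3132
-576, -696, -816
-120, -120
Constant fifth difference = -120, so extend:
-816 − 120 = -936;  -3132 − 936 = -4068;  -8986 − 4068 = -13054;  -21474 − 13054 = -34528;  -45177 − 34528 = -79705
-936 − 120 = -1056;  -4068 − 1056 = -5124;  -13054 − 5124 = -18178;  -34528 − 18178 = -52706;  -79705 − 52706 = -132411
-1056 − 120 = -1176;  -5124 − 1176 = -6300;  -18178 − 6300 = -24478;  -52706 − 24478 = -77184;  -132411 − 77184 = -209595
-1176 − 120 = -1296;  -6300 − 1296 = -7596;  -24478 − 7596 = -32074;  -77184 − 32074 = -109258;  -209595 − 109258 = -318853

-318853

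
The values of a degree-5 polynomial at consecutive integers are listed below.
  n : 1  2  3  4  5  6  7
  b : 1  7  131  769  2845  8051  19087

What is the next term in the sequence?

Δ: 6, 124, 638, 2076, 5206, 11036
Δ²: 118, 514, 1438, 3130, 5830
Δ³: 396, 924, 1692, 2700
Δ⁴: 528, 768, 1008
Δ⁵: 240, 240
Fifth differences constant at 240.
1008 + 240 = 1248;  2700 + 1248 = 3948;  5830 + 3948 = 9778;  11036 + 9778 = 20814;  19087 + 20814 = 39901

39901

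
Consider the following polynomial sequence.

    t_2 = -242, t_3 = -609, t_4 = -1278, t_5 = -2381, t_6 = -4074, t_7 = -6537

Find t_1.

D1: -367  -669  -1103  -1693  -2463
D2: -302  -434  -590  -770
D3: -132  -156  -180
D4: -24  -24
The fourth differences are constant at -24.
Work back: -132 + 24 = -108;  -302 + 108 = -194;  -367 + 194 = -173;  -242 + 173 = -69

-69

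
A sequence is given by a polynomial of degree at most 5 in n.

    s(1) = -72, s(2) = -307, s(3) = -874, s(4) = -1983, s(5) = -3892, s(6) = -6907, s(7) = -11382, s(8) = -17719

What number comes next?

-26368

Δ: -235 , -567 , -1109 , -1909 , -3015 , -4475 , -6337
Δ²: -332 , -542 , -800 , -1106 , -1460 , -1862
Δ³: -210 , -258 , -306 , -354 , -402
Δ⁴: -48 , -48 , -48 , -48
The fourth differences are constant (-48).
-402 − 48 = -450;  -1862 − 450 = -2312;  -6337 − 2312 = -8649;  -17719 − 8649 = -26368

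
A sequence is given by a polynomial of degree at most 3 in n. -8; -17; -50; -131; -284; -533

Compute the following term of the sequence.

First differences: -9 , -33 , -81 , -153 , -249
Second differences: -24 , -48 , -72 , -96
Third differences: -24 , -24 , -24
Third differences constant at -24.
-96 − 24 = -120;  -249 − 120 = -369;  -533 − 369 = -902

-902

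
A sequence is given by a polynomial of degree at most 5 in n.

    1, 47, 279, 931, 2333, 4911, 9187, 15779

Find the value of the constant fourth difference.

96

D1: 46, 232, 652, 1402, 2578, 4276, 6592
D2: 186, 420, 750, 1176, 1698, 2316
D3: 234, 330, 426, 522, 618
D4: 96, 96, 96, 96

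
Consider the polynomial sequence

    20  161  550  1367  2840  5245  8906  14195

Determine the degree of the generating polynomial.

4

141, 389, 817, 1473, 2405, 3661, 5289
248, 428, 656, 932, 1256, 1628
180, 228, 276, 324, 372
48, 48, 48, 48
The fourth differences are constant, so the polynomial has degree 4.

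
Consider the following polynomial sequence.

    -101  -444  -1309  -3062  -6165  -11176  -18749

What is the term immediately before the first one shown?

First differences: -343  -865  -1753  -3103  -5011  -7573
Second differences: -522  -888  -1350  -1908  -2562
Third differences: -366  -462  -558  -654
Fourth differences: -96  -96  -96
The fourth differences are constant at -96.
Work back: -366 + 96 = -270;  -522 + 270 = -252;  -343 + 252 = -91;  -101 + 91 = -10

-10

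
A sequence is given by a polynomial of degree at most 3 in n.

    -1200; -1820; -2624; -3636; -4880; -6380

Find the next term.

-8160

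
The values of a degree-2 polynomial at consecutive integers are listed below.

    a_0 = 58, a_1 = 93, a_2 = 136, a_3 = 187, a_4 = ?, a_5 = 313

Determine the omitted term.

Using the first 4 terms:
D1: 35  43  51
D2: 8  8
Constant second difference = 8.
Extend forward: 51 + 8 = 59;  187 + 59 = 246

246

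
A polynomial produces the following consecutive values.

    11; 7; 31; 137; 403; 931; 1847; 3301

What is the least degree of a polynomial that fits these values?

4

D1: -4, 24, 106, 266, 528, 916, 1454
D2: 28, 82, 160, 262, 388, 538
D3: 54, 78, 102, 126, 150
D4: 24, 24, 24, 24
The fourth differences are constant, so the polynomial has degree 4.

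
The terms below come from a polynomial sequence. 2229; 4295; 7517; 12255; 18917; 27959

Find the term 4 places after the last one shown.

98727

Δ: 2066, 3222, 4738, 6662, 9042
Δ²: 1156, 1516, 1924, 2380
Δ³: 360, 408, 456
Δ⁴: 48, 48
Fourth differences constant at 48.
456 + 48 = 504;  2380 + 504 = 2884;  9042 + 2884 = 11926;  27959 + 11926 = 39885
504 + 48 = 552;  2884 + 552 = 3436;  11926 + 3436 = 15362;  39885 + 15362 = 55247
552 + 48 = 600;  3436 + 600 = 4036;  15362 + 4036 = 19398;  55247 + 19398 = 74645
600 + 48 = 648;  4036 + 648 = 4684;  19398 + 4684 = 24082;  74645 + 24082 = 98727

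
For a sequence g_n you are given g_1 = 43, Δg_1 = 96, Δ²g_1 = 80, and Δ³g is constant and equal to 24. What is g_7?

2299

Build the table forward from the leading diagonal:
Third differences: 24, 24, 24, 24, 24, 24, 24
Second differences: 80, 104, 128, 152, 176, 200, 224
First differences: 96, 176, 280, 408, 560, 736, 936
g: 43, 139, 315, 595, 1003, 1563, 2299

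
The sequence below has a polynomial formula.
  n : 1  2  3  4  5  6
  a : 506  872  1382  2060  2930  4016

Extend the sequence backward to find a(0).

260

Δ: 366, 510, 678, 870, 1086
Δ²: 144, 168, 192, 216
Δ³: 24, 24, 24
The third differences are constant at 24.
Work back: 144 − 24 = 120;  366 − 120 = 246;  506 − 246 = 260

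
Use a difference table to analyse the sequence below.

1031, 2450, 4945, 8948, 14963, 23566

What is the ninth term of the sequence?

Δ: 1419 , 2495 , 4003 , 6015 , 8603
Δ²: 1076 , 1508 , 2012 , 2588
Δ³: 432 , 504 , 576
Δ⁴: 72 , 72
The fourth differences are constant (72).
576 + 72 = 648;  2588 + 648 = 3236;  8603 + 3236 = 11839;  23566 + 11839 = 35405
648 + 72 = 720;  3236 + 720 = 3956;  11839 + 3956 = 15795;  35405 + 15795 = 51200
720 + 72 = 792;  3956 + 792 = 4748;  15795 + 4748 = 20543;  51200 + 20543 = 71743

71743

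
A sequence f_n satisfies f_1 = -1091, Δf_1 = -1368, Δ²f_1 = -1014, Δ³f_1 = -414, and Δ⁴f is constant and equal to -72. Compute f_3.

-4841

Build the table forward from the leading diagonal:
Fourth differences: -72  -72  -72
Third differences: -414  -486  -558
Second differences: -1014  -1428  -1914
First differences: -1368  -2382  -3810
f: -1091  -2459  -4841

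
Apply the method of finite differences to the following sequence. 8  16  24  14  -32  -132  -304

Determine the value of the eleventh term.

8 , 8 , -10 , -46 , -100 , -172
0 , -18 , -36 , -54 , -72
-18 , -18 , -18 , -18
Third differences constant at -18.
-72 − 18 = -90;  -172 − 90 = -262;  -304 − 262 = -566
-90 − 18 = -108;  -262 − 108 = -370;  -566 − 370 = -936
-108 − 18 = -126;  -370 − 126 = -496;  -936 − 496 = -1432
-126 − 18 = -144;  -496 − 144 = -640;  -1432 − 640 = -2072

-2072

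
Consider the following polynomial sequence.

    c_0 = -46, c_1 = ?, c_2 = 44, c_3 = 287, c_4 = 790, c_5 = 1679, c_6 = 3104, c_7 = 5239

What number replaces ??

-41

Using the last 6 terms:
First differences: 243, 503, 889, 1425, 2135
Second differences: 260, 386, 536, 710
Third differences: 126, 150, 174
Fourth differences: 24, 24
Constant fourth difference = 24.
Extend backward: 126 − 24 = 102;  260 − 102 = 158;  243 − 158 = 85;  44 − 85 = -41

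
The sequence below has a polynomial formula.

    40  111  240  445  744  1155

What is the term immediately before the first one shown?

D1: 71, 129, 205, 299, 411
D2: 58, 76, 94, 112
D3: 18, 18, 18
The third differences are constant at 18.
Work back: 58 − 18 = 40;  71 − 40 = 31;  40 − 31 = 9

9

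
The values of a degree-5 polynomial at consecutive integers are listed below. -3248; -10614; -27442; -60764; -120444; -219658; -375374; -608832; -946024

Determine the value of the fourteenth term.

Δ: -7366, -16828, -33322, -59680, -99214, -155716, -233458, -337192
Δ²: -9462, -16494, -26358, -39534, -56502, -77742, -103734
Δ³: -7032, -9864, -13176, -16968, -21240, -25992
Δ⁴: -2832, -3312, -3792, -4272, -4752
Δ⁵: -480, -480, -480, -480
Constant fifth difference = -480, so extend:
-4752 − 480 = -5232;  -25992 − 5232 = -31224;  -103734 − 31224 = -134958;  -337192 − 134958 = -472150;  -946024 − 472150 = -1418174
-5232 − 480 = -5712;  -31224 − 5712 = -36936;  -134958 − 36936 = -171894;  -472150 − 171894 = -644044;  -1418174 − 644044 = -2062218
-5712 − 480 = -6192;  -36936 − 6192 = -43128;  -171894 − 43128 = -215022;  -644044 − 215022 = -859066;  -2062218 − 859066 = -2921284
-6192 − 480 = -6672;  -43128 − 6672 = -49800;  -215022 − 49800 = -264822;  -859066 − 264822 = -1123888;  -2921284 − 1123888 = -4045172
-6672 − 480 = -7152;  -49800 − 7152 = -56952;  -264822 − 56952 = -321774;  -1123888 − 321774 = -1445662;  -4045172 − 1445662 = -5490834

-5490834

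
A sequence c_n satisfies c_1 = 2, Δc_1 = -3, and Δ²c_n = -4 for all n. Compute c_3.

Build the table forward from the leading diagonal:
D2: -4  -4  -4
D1: -3  -7  -11
c: 2  -1  -8

-8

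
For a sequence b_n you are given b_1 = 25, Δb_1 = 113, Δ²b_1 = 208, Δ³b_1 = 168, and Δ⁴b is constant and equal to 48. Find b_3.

Build the table forward from the leading diagonal:
D4: 48  48  48
D3: 168  216  264
D2: 208  376  592
D1: 113  321  697
b: 25  138  459

459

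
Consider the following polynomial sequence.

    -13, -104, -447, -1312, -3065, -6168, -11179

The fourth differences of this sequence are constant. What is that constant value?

Δ: -91, -343, -865, -1753, -3103, -5011
Δ²: -252, -522, -888, -1350, -1908
Δ³: -270, -366, -462, -558
Δ⁴: -96, -96, -96

-96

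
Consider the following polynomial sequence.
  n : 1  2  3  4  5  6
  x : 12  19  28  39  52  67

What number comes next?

84

Δ: 7 , 9 , 11 , 13 , 15
Δ²: 2 , 2 , 2 , 2
The second differences are constant (2).
15 + 2 = 17;  67 + 17 = 84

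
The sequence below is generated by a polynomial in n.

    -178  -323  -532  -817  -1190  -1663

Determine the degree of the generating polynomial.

3

First differences: -145, -209, -285, -373, -473
Second differences: -64, -76, -88, -100
Third differences: -12, -12, -12
The third differences are constant, so the polynomial has degree 3.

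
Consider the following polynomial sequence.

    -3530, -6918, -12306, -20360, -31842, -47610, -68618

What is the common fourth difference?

D1: -3388, -5388, -8054, -11482, -15768, -21008
D2: -2000, -2666, -3428, -4286, -5240
D3: -666, -762, -858, -954
D4: -96, -96, -96

-96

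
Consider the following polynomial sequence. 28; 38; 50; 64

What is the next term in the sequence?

80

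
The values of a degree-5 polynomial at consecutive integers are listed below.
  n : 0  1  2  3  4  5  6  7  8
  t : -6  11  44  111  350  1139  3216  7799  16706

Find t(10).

17, 33, 67, 239, 789, 2077, 4583, 8907
16, 34, 172, 550, 1288, 2506, 4324
18, 138, 378, 738, 1218, 1818
120, 240, 360, 480, 600
120, 120, 120, 120
The fifth differences are constant (120).
600 + 120 = 720;  1818 + 720 = 2538;  4324 + 2538 = 6862;  8907 + 6862 = 15769;  16706 + 15769 = 32475
720 + 120 = 840;  2538 + 840 = 3378;  6862 + 3378 = 10240;  15769 + 10240 = 26009;  32475 + 26009 = 58484

58484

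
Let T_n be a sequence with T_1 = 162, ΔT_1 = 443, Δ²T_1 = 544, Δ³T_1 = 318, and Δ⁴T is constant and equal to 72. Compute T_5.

6542

Build the table forward from the leading diagonal:
Δ⁴: 72  72  72  72  72
Δ³: 318  390  462  534  606
Δ²: 544  862  1252  1714  2248
Δ: 443  987  1849  3101  4815
T: 162  605  1592  3441  6542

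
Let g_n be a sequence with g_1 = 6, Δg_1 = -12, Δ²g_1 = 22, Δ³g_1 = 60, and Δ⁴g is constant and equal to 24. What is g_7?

Build the table forward from the leading diagonal:
Fourth differences: 24  24  24  24  24  24  24
Third differences: 60  84  108  132  156  180  204
Second differences: 22  82  166  274  406  562  742
First differences: -12  10  92  258  532  938  1500
g: 6  -6  4  96  354  886  1824

1824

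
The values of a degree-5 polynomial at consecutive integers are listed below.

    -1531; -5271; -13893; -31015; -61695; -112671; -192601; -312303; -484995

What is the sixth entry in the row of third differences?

-13218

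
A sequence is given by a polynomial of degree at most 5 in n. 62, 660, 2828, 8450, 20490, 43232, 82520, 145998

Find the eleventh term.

590052

D1: 598, 2168, 5622, 12040, 22742, 39288, 63478
D2: 1570, 3454, 6418, 10702, 16546, 24190
D3: 1884, 2964, 4284, 5844, 7644
D4: 1080, 1320, 1560, 1800
D5: 240, 240, 240
Constant fifth difference = 240, so extend:
1800 + 240 = 2040;  7644 + 2040 = 9684;  24190 + 9684 = 33874;  63478 + 33874 = 97352;  145998 + 97352 = 243350
2040 + 240 = 2280;  9684 + 2280 = 11964;  33874 + 11964 = 45838;  97352 + 45838 = 143190;  243350 + 143190 = 386540
2280 + 240 = 2520;  11964 + 2520 = 14484;  45838 + 14484 = 60322;  143190 + 60322 = 203512;  386540 + 203512 = 590052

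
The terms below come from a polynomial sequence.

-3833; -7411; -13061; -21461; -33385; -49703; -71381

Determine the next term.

D1: -3578, -5650, -8400, -11924, -16318, -21678
D2: -2072, -2750, -3524, -4394, -5360
D3: -678, -774, -870, -966
D4: -96, -96, -96
Constant fourth difference = -96, so extend:
-966 − 96 = -1062;  -5360 − 1062 = -6422;  -21678 − 6422 = -28100;  -71381 − 28100 = -99481

-99481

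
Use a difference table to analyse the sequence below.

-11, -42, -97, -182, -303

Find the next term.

Δ: -31 , -55 , -85 , -121
Δ²: -24 , -30 , -36
Δ³: -6 , -6
Constant third difference = -6, so extend:
-36 − 6 = -42;  -121 − 42 = -163;  -303 − 163 = -466

-466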